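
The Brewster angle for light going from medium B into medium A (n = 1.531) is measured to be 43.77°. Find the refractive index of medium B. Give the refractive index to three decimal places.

At the Brewster angle, tan θ_B = n₂/n₁ with n₁ on the incident side (medium B) and n₂ on the transmitted side (medium A).
n₁ = n₂ / tan θ_B = 1.531 / tan 43.77° = 1.598.

n ≈ 1.598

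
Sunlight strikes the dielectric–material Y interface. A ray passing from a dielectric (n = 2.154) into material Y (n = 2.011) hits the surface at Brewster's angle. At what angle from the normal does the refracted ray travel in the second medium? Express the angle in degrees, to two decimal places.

First find Brewster's angle: tan θ_B = 2.011/2.154 = 0.9336, giving θ_B = 43.03°.
Since θ_B + θ_t = 90° at Brewster incidence, θ_t = 90° − 43.03° = 46.97°.

θ_t ≈ 46.97°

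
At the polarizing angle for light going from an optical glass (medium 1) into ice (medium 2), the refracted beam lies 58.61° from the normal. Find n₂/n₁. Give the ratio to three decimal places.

θ_B + θ_t = 90°, so θ_B = 90° − 58.61° = 31.39°.
Then n₂/n₁ = tan θ_B = tan 31.39° = 0.610.

n₂/n₁ ≈ 0.610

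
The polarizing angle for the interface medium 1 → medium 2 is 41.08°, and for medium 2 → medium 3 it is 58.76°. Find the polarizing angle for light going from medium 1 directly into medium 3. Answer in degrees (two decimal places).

tan θ_B(1→2) = n₂/n₁ = tan 41.08° = 0.8717.
tan θ_B(2→3) = n₃/n₂ = tan 58.76° = 1.6486.
So n₃/n₁ = (n₂/n₁)(n₃/n₂) = 0.8717 × 1.6486 = 1.4372.
θ_B(1→3) = arctan(1.4372) = 55.17°.

θ_B ≈ 55.17°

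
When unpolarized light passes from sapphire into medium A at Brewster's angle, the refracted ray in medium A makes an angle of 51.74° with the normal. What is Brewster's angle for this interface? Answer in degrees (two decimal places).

Brewster's condition makes the reflected and refracted beams perpendicular: θ_B + θ_t = 90°.
So θ_B = 90° − θ_t = 90° − 51.74° = 38.26°.

θ_B ≈ 38.26°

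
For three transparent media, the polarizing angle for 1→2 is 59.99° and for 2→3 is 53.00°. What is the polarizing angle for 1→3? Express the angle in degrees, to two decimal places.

θ_B ≈ 66.48°

n₂/n₁ = tan 59.99° = 1.7314 and n₃/n₂ = tan 53.00° = 1.3270.
So n₃/n₁ = (n₂/n₁)(n₃/n₂) = 1.7314 × 1.3270 = 2.2976.
θ_B(1→3) = arctan(2.2976) = 66.48°.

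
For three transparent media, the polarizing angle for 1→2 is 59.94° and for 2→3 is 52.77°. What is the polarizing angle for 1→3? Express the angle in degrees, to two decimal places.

Each Brewster angle gives a ratio: n₂/n₁ = tan 59.94° = 1.7279, n₃/n₂ = tan 52.77° = 1.3160.
n₃/n₁ = 2.2739. Then tan θ_B(1→3) = n₃/n₁, so θ_B(1→3) = arctan(2.2739) = 66.26°.

θ_B ≈ 66.26°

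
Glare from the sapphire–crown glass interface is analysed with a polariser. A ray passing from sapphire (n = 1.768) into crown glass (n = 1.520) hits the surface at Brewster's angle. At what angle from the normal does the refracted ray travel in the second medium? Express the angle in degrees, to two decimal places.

θ_t ≈ 49.31°

tan θ_B = n₂/n₁ = 1.520/1.768 = 0.8597, so θ_B = 40.69°.
The refracted ray is perpendicular to the reflected ray, so θ_t = 90° − θ_B = 49.31°.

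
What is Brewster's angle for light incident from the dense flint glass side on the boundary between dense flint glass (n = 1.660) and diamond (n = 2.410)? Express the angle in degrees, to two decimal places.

Brewster's condition: tan θ_B = n₂/n₁ = 2.410/1.660 = 1.4518.
So θ_B = arctan 1.4518 = 55.44°.

θ_B ≈ 55.44°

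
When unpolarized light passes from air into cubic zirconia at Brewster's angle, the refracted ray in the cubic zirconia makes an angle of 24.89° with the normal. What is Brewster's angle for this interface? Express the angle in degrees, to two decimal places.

Brewster's condition makes the reflected and refracted beams perpendicular: θ_B + θ_t = 90°.
So θ_B = 90° − θ_t = 90° − 24.89° = 65.11°.

θ_B ≈ 65.11°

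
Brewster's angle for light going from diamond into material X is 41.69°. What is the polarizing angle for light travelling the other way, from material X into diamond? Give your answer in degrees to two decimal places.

θ_B' ≈ 48.31°

The two Brewster angles are complementary: θ_B' = 90° − θ_B = 90° − 41.69° = 48.31°.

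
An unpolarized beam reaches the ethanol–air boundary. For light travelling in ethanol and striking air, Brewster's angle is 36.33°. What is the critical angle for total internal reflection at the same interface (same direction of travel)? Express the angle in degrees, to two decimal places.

n₂/n₁ = tan 36.33° = 0.7354; the critical angle satisfies sin θ_c = n₂/n₁.
θ_c = arcsin(0.7354) = 47.34°.

θ_c ≈ 47.34°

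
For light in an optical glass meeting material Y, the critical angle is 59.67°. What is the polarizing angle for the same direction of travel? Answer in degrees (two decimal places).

θ_B ≈ 40.80°

n₂/n₁ = sin θ_c = sin 59.67° = 0.8631.
tan θ_B equals the same ratio, so θ_B = arctan(0.8631) = 40.80°.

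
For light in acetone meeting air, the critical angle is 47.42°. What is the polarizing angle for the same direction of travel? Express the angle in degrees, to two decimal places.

n₂/n₁ = sin θ_c = sin 47.42° = 0.7363.
tan θ_B equals the same ratio, so θ_B = arctan(0.7363) = 36.37°.

θ_B ≈ 36.37°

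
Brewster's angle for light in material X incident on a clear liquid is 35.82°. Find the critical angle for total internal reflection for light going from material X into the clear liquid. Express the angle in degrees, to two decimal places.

n₂/n₁ = tan 35.82° = 0.7218; the critical angle satisfies sin θ_c = n₂/n₁.
θ_c = arcsin(0.7218) = 46.20°.

θ_c ≈ 46.20°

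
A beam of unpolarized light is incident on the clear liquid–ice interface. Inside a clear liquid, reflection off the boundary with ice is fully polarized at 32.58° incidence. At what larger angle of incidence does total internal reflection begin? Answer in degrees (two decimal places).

θ_c ≈ 39.72°

From Brewster, n₂/n₁ = tan θ_B = tan 32.58° = 0.6390.
Then sin θ_c = n₂/n₁ = 0.6390, so θ_c = arcsin 0.6390 = 39.72°.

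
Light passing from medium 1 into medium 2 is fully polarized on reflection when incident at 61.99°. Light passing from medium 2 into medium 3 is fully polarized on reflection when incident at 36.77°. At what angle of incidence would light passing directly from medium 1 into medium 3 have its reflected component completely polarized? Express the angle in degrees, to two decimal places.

θ_B ≈ 54.56°

Each Brewster angle gives a ratio: n₂/n₁ = tan 61.99° = 1.8799, n₃/n₂ = tan 36.77° = 0.7473.
So n₃/n₁ = (n₂/n₁)(n₃/n₂) = 1.8799 × 0.7473 = 1.4048.
θ_B(1→3) = arctan(1.4048) = 54.56°.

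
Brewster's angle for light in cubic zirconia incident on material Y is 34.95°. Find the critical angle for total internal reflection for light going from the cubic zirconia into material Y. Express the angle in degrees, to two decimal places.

tan θ_B = n₂/n₁ = tan 34.95° = 0.6989.
Total internal reflection: sin θ_c = n₂/n₁ = 0.6989.
θ_c = arcsin(0.6989) = 44.34°.

θ_c ≈ 44.34°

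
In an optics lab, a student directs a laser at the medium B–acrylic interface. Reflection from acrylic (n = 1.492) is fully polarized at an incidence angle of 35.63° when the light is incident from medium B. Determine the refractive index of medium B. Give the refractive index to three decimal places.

Full polarization of the reflected beam means tan θ_B = n₂/n₁, where n₁ is the incident medium (medium B).
n₁ = n₂ / tan θ_B = 1.492 / tan 35.63° = 2.082.

n ≈ 2.082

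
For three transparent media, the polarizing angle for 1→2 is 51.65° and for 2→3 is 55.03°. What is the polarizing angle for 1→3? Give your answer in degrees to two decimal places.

θ_B ≈ 61.04°

Each Brewster angle gives a ratio: n₂/n₁ = tan 51.65° = 1.2640, n₃/n₂ = tan 55.03° = 1.4297.
Multiplying, n₃/n₁ = 1.2640 × 1.4297 = 1.8071, and θ_B(1→3) = arctan 1.8071 = 61.04°.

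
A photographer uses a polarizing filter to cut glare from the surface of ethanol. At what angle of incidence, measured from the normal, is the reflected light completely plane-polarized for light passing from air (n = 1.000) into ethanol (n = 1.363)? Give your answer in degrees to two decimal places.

tan θ_B = n₂/n₁ = 1.363/1.000 = 1.3630.
So θ_B = arctan 1.3630 = 53.73°.

θ_B ≈ 53.73°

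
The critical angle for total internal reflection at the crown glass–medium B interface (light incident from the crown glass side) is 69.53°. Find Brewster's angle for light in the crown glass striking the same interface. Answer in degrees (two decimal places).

sin θ_c = n₂/n₁, so n₂/n₁ = sin 69.53° = 0.9369.
Brewster: tan θ_B = n₂/n₁ = 0.9369.
θ_B = arctan(0.9369) = 43.13°.

θ_B ≈ 43.13°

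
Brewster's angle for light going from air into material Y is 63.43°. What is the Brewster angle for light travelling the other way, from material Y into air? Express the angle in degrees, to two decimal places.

θ_B' ≈ 26.57°

The two Brewster angles are complementary: θ_B' = 90° − θ_B = 90° − 63.43° = 26.57°.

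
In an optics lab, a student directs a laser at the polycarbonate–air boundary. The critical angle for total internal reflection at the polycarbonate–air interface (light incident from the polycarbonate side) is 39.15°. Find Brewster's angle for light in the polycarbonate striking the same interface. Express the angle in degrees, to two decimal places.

n₂/n₁ = sin θ_c = sin 39.15° = 0.6314.
tan θ_B equals the same ratio, so θ_B = arctan(0.6314) = 32.27°.

θ_B ≈ 32.27°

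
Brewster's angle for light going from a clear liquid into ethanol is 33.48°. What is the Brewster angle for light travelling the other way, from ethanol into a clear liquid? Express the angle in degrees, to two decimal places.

θ_B' ≈ 56.52°

tan θ_B' = n₁/n₂ = 1/tan θ_B, so θ_B' = 90° − θ_B.
θ_B' = 90° − 33.48° = 56.52°.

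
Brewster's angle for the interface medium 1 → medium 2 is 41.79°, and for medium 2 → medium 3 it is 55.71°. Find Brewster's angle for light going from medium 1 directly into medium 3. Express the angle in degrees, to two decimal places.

θ_B ≈ 52.66°

n₂/n₁ = tan 41.79° = 0.8938 and n₃/n₂ = tan 55.71° = 1.4665.
Multiplying, n₃/n₁ = 0.8938 × 1.4665 = 1.3107, and θ_B(1→3) = arctan 1.3107 = 52.66°.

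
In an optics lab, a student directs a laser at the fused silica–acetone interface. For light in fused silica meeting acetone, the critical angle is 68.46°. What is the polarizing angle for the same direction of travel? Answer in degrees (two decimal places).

θ_B ≈ 42.93°

sin θ_c = n₂/n₁, so n₂/n₁ = sin 68.46° = 0.9302.
Brewster: tan θ_B = n₂/n₁ = 0.9302.
θ_B = arctan(0.9302) = 42.93°.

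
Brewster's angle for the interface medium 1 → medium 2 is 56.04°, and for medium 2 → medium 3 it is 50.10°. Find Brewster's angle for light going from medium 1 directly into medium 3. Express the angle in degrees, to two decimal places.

θ_B ≈ 60.61°

n₂/n₁ = tan 56.04° = 1.4848 and n₃/n₂ = tan 50.10° = 1.1960.
Multiplying, n₃/n₁ = 1.4848 × 1.1960 = 1.7758, and θ_B(1→3) = arctan 1.7758 = 60.61°.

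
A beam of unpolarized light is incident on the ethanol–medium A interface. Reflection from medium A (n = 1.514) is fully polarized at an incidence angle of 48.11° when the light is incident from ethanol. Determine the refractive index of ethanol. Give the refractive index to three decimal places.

Brewster's law: tan θ_B = n₂/n₁ (light incident in ethanol, refracted into medium A).
n₁ = n₂ / tan θ_B = 1.514 / tan 48.11° = 1.358.

n ≈ 1.358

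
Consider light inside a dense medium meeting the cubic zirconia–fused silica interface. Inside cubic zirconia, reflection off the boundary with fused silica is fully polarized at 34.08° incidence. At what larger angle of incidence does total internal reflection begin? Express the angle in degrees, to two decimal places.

tan θ_B = n₂/n₁ = tan 34.08° = 0.6765.
Total internal reflection: sin θ_c = n₂/n₁ = 0.6765.
θ_c = arcsin(0.6765) = 42.57°.

θ_c ≈ 42.57°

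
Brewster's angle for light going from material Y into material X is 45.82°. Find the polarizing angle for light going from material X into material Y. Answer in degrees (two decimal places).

The two Brewster angles are complementary: θ_B' = 90° − θ_B = 90° − 45.82° = 44.18°.

θ_B' ≈ 44.18°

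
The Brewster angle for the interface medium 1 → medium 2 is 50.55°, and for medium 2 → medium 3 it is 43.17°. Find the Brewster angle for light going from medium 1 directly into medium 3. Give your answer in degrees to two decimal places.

tan θ_B(1→2) = n₂/n₁ = tan 50.55° = 1.2153.
tan θ_B(2→3) = n₃/n₂ = tan 43.17° = 0.9381.
So n₃/n₁ = (n₂/n₁)(n₃/n₂) = 1.2153 × 0.9381 = 1.1400.
θ_B(1→3) = arctan(1.1400) = 48.74°.

θ_B ≈ 48.74°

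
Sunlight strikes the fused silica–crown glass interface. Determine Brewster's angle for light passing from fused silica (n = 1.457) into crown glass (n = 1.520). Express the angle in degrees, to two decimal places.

θ_B ≈ 46.21°

tan θ_B = n₂/n₁ = 1.520/1.457 = 1.0432.
θ_B = arctan(1.0432) = 46.21°.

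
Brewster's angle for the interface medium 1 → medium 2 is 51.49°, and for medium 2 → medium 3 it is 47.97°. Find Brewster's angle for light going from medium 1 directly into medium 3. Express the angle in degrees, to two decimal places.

n₂/n₁ = tan 51.49° = 1.2567 and n₃/n₂ = tan 47.97° = 1.1094.
So n₃/n₁ = (n₂/n₁)(n₃/n₂) = 1.2567 × 1.1094 = 1.3943.
θ_B(1→3) = arctan(1.3943) = 54.35°.

θ_B ≈ 54.35°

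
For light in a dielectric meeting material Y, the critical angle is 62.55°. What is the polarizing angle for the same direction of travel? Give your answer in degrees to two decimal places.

θ_B ≈ 41.59°

At the critical angle sin θ_c = n₂/n₁, giving n₂/n₁ = sin 62.55° = 0.8874.
Then tan θ_B = n₂/n₁ = 0.8874, so θ_B = arctan 0.8874 = 41.59°.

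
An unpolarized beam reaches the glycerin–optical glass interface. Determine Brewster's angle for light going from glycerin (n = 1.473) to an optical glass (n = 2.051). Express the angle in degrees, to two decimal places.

At Brewster's angle the reflected and refracted rays are perpendicular, which with Snell's law gives tan θ_B = n₂/n₁.
Brewster's condition: tan θ_B = n₂/n₁ = 2.051/1.473 = 1.3924.
So θ_B = arctan 1.3924 = 54.31°.

θ_B ≈ 54.31°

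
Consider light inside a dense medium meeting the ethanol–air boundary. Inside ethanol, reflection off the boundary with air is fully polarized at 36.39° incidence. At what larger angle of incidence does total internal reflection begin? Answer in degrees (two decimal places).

n₂/n₁ = tan 36.39° = 0.7370; the critical angle satisfies sin θ_c = n₂/n₁.
θ_c = arcsin(0.7370) = 47.48°.

θ_c ≈ 47.48°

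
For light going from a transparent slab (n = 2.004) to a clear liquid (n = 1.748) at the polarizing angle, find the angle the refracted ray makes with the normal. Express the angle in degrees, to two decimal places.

θ_t ≈ 48.90°

First find Brewster's angle: tan θ_B = 1.748/2.004 = 0.8723, giving θ_B = 41.10°.
At Brewster's angle the reflected and refracted rays are perpendicular, so θ_t = 90° − θ_B = 90° − 41.10° = 48.90°.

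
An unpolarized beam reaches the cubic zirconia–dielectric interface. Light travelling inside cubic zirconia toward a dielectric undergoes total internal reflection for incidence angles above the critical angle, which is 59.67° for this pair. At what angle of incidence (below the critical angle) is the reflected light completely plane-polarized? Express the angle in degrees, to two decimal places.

n₂/n₁ = sin θ_c = sin 59.67° = 0.8631.
tan θ_B equals the same ratio, so θ_B = arctan(0.8631) = 40.80°.

θ_B ≈ 40.80°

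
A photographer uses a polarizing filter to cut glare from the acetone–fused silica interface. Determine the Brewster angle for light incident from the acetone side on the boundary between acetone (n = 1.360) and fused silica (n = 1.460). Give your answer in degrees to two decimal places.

θ_B ≈ 47.03°

At Brewster's angle the reflected and refracted rays are perpendicular, which with Snell's law gives tan θ_B = n₂/n₁.
Here n₂/n₁ = 1.460/1.360 = 1.0735, and Brewster's law gives tan θ_B = n₂/n₁.
So θ_B = arctan 1.0735 = 47.03°.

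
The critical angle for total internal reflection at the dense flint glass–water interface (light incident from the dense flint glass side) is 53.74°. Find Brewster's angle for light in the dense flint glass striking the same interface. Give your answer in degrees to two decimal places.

sin θ_c = n₂/n₁, so n₂/n₁ = sin 53.74° = 0.8063.
Brewster: tan θ_B = n₂/n₁ = 0.8063.
θ_B = arctan(0.8063) = 38.88°.

θ_B ≈ 38.88°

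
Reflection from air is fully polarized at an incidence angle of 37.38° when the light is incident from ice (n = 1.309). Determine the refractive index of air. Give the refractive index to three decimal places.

n ≈ 1.000

Full polarization of the reflected beam means tan θ_B = n₂/n₁, where n₁ is the incident medium (ice).
n₂ = n₁ tan θ_B = 1.309 × tan 37.38° = 1.000.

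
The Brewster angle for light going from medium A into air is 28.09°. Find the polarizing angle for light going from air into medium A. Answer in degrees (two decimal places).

The two Brewster angles are complementary: θ_B' = 90° − θ_B = 90° − 28.09° = 61.91°.

θ_B' ≈ 61.91°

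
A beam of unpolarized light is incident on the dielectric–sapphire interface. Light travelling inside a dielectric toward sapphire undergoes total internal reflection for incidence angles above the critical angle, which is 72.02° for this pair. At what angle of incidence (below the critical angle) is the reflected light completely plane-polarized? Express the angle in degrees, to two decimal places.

sin θ_c = n₂/n₁, so n₂/n₁ = sin 72.02° = 0.9512.
Brewster: tan θ_B = n₂/n₁ = 0.9512.
θ_B = arctan(0.9512) = 43.57°.

θ_B ≈ 43.57°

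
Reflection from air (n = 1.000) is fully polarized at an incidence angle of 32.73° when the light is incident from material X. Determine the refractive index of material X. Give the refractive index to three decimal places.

At the polarizing angle, tan θ_B = n₂/n₁ with n₁ on the incident side (material X) and n₂ on the transmitted side (air).
n₁ = n₂ / tan θ_B = 1.000 / tan 32.73° = 1.556.

n ≈ 1.556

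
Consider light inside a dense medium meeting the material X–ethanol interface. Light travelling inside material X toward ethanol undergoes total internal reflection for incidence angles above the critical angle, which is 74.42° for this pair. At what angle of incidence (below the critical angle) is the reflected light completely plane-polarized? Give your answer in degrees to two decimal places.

sin θ_c = n₂/n₁, so n₂/n₁ = sin 74.42° = 0.9633.
Brewster: tan θ_B = n₂/n₁ = 0.9633.
θ_B = arctan(0.9633) = 43.93°.

θ_B ≈ 43.93°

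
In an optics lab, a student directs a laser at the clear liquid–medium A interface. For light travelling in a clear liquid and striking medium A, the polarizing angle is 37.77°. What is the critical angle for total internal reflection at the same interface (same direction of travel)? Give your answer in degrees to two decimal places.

n₂/n₁ = tan 37.77° = 0.7748; the critical angle satisfies sin θ_c = n₂/n₁.
θ_c = arcsin(0.7748) = 50.79°.

θ_c ≈ 50.79°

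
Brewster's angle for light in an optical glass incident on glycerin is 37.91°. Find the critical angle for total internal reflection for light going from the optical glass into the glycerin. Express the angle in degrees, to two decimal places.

θ_c ≈ 51.15°

tan θ_B = n₂/n₁ = tan 37.91° = 0.7788.
Total internal reflection: sin θ_c = n₂/n₁ = 0.7788.
θ_c = arcsin(0.7788) = 51.15°.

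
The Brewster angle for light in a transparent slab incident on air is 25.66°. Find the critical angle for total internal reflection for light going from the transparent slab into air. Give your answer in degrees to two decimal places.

n₂/n₁ = tan 25.66° = 0.4804; the critical angle satisfies sin θ_c = n₂/n₁.
θ_c = arcsin(0.4804) = 28.71°.

θ_c ≈ 28.71°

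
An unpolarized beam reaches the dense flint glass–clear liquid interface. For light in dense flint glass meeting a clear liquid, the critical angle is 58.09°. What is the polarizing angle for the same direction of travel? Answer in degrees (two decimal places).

θ_B ≈ 40.33°

sin θ_c = n₂/n₁, so n₂/n₁ = sin 58.09° = 0.8489.
Brewster: tan θ_B = n₂/n₁ = 0.8489.
θ_B = arctan(0.8489) = 40.33°.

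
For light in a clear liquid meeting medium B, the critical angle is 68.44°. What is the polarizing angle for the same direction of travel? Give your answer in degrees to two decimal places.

n₂/n₁ = sin θ_c = sin 68.44° = 0.9300.
tan θ_B equals the same ratio, so θ_B = arctan(0.9300) = 42.92°.

θ_B ≈ 42.92°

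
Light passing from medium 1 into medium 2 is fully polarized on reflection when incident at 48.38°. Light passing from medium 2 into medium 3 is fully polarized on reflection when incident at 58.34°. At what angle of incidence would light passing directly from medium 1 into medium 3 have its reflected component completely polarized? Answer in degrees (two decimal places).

tan θ_B(1→2) = n₂/n₁ = tan 48.38° = 1.1255.
tan θ_B(2→3) = n₃/n₂ = tan 58.34° = 1.6217.
n₃/n₁ = 1.8252. Then tan θ_B(1→3) = n₃/n₁, so θ_B(1→3) = arctan(1.8252) = 61.28°.

θ_B ≈ 61.28°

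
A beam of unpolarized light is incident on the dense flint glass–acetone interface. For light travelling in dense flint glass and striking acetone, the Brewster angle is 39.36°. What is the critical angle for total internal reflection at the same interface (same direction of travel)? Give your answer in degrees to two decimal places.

n₂/n₁ = tan 39.36° = 0.8202; the critical angle satisfies sin θ_c = n₂/n₁.
θ_c = arcsin(0.8202) = 55.11°.

θ_c ≈ 55.11°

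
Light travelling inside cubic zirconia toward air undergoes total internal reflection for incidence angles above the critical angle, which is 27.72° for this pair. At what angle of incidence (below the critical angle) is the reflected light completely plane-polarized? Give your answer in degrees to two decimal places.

n₂/n₁ = sin θ_c = sin 27.72° = 0.4652.
tan θ_B equals the same ratio, so θ_B = arctan(0.4652) = 24.95°.

θ_B ≈ 24.95°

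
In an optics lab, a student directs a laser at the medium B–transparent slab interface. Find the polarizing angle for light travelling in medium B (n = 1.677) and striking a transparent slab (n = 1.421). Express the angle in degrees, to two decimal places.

Here n₂/n₁ = 1.421/1.677 = 0.8473, and Brewster's law gives tan θ_B = n₂/n₁.
So θ_B = arctan 0.8473 = 40.28°.

θ_B ≈ 40.28°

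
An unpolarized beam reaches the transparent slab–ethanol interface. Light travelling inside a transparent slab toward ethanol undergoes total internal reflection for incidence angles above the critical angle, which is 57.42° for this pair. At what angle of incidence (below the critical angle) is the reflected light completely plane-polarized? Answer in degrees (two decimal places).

sin θ_c = n₂/n₁, so n₂/n₁ = sin 57.42° = 0.8426.
Brewster: tan θ_B = n₂/n₁ = 0.8426.
θ_B = arctan(0.8426) = 40.12°.

θ_B ≈ 40.12°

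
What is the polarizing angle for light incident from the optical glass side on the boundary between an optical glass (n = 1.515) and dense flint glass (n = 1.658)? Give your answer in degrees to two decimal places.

The reflected p-component vanishes when tan θ_B = n₂/n₁.
Here n₂/n₁ = 1.658/1.515 = 1.0944, and Brewster's law gives tan θ_B = n₂/n₁. Taking the arctangent, θ_B = 47.58°.

θ_B ≈ 47.58°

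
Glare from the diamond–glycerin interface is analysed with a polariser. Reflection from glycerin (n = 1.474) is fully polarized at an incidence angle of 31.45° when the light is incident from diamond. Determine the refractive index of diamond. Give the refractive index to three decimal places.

Brewster's law: tan θ_B = n₂/n₁ (light incident in diamond, refracted into glycerin).
n₁ = n₂ / tan θ_B = 1.474 / tan 31.45° = 2.410.

n ≈ 2.410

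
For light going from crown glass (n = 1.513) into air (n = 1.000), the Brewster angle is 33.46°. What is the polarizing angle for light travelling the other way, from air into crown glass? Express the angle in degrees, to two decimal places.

θ_B' ≈ 56.54°

Reversing the direction swaps n₁ and n₂, so tan θ_B' = 1/tan θ_B and θ_B' = 90° − θ_B.
Hence θ_B' = 90° − 33.46° = 56.54°.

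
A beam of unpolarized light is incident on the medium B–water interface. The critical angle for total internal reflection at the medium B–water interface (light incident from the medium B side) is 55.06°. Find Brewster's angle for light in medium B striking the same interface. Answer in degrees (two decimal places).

θ_B ≈ 39.34°

At the critical angle sin θ_c = n₂/n₁, giving n₂/n₁ = sin 55.06° = 0.8198.
Then tan θ_B = n₂/n₁ = 0.8198, so θ_B = arctan 0.8198 = 39.34°.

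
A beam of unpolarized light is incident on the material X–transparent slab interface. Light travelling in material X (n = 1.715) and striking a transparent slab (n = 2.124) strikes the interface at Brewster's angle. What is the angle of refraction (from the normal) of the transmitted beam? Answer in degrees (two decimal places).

First find Brewster's angle: tan θ_B = 2.124/1.715 = 1.2385, giving θ_B = 51.08°.
At Brewster's angle the reflected and refracted rays are perpendicular, so θ_t = 90° − θ_B = 90° − 51.08° = 38.92°.

θ_t ≈ 38.92°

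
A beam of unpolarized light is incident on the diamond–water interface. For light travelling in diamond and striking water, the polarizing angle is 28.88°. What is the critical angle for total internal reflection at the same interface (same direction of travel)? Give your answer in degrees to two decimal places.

n₂/n₁ = tan 28.88° = 0.5516; the critical angle satisfies sin θ_c = n₂/n₁.
θ_c = arcsin(0.5516) = 33.48°.

θ_c ≈ 33.48°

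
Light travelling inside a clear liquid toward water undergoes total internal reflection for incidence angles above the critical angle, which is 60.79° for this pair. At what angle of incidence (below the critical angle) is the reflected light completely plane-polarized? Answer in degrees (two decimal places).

n₂/n₁ = sin θ_c = sin 60.79° = 0.8728.
tan θ_B equals the same ratio, so θ_B = arctan(0.8728) = 41.12°.

θ_B ≈ 41.12°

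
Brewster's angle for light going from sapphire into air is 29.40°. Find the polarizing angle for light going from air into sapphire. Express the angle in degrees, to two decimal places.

θ_B' ≈ 60.60°

tan θ_B' = n₁/n₂ = 1/tan θ_B, so θ_B' = 90° − θ_B.
θ_B' = 90° − 29.40° = 60.60°.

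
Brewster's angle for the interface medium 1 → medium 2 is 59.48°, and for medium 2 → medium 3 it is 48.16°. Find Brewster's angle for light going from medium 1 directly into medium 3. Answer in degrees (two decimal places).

θ_B ≈ 62.17°

n₂/n₁ = tan 59.48° = 1.6963 and n₃/n₂ = tan 48.16° = 1.1169.
n₃/n₁ = 1.8946. Then tan θ_B(1→3) = n₃/n₁, so θ_B(1→3) = arctan(1.8946) = 62.17°.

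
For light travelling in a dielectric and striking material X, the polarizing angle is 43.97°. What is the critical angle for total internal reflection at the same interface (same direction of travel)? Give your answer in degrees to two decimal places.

θ_c ≈ 74.73°

tan θ_B = n₂/n₁ = tan 43.97° = 0.9647.
Total internal reflection: sin θ_c = n₂/n₁ = 0.9647.
θ_c = arcsin(0.9647) = 74.73°.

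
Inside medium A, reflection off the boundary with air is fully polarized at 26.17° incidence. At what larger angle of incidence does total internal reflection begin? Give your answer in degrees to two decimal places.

n₂/n₁ = tan 26.17° = 0.4914; the critical angle satisfies sin θ_c = n₂/n₁.
θ_c = arcsin(0.4914) = 29.43°.

θ_c ≈ 29.43°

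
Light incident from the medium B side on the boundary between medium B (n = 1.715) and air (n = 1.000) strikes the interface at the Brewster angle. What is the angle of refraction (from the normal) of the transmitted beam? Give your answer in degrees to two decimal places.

θ_t ≈ 59.75°

θ_B = arctan(n₂/n₁) = arctan(1.000/1.715) = 30.25°.
The refracted ray is perpendicular to the reflected ray, so θ_t = 90° − θ_B = 59.75°.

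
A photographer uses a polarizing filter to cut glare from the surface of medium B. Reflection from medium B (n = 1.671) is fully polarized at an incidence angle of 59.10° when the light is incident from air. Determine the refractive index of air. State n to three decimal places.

n ≈ 1.000

At Brewster's angle, tan θ_B = n₂/n₁ with n₁ on the incident side (air) and n₂ on the transmitted side (medium B).
n₁ = n₂ / tan θ_B = 1.671 / tan 59.10° = 1.000.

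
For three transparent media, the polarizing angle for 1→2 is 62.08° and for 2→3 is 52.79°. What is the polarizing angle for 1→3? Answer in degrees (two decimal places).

n₂/n₁ = tan 62.08° = 1.8871 and n₃/n₂ = tan 52.79° = 1.3170.
n₃/n₁ = 2.4852. Then tan θ_B(1→3) = n₃/n₁, so θ_B(1→3) = arctan(2.4852) = 68.08°.

θ_B ≈ 68.08°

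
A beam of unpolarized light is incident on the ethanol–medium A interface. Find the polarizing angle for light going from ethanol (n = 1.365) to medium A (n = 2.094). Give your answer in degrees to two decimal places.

The reflected p-component vanishes when tan θ_B = n₂/n₁.
tan θ_B = n₂/n₁ = 2.094/1.365 = 1.5341. Taking the arctangent, θ_B = 56.90°.

θ_B ≈ 56.90°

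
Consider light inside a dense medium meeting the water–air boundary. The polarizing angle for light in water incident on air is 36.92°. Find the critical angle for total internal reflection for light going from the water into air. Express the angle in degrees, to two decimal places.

From Brewster, n₂/n₁ = tan θ_B = tan 36.92° = 0.7514.
Then sin θ_c = n₂/n₁ = 0.7514, so θ_c = arcsin 0.7514 = 48.71°.

θ_c ≈ 48.71°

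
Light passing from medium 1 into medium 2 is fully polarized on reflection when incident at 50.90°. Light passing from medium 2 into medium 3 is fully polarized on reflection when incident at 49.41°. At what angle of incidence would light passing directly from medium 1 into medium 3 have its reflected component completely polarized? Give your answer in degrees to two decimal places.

θ_B ≈ 55.15°

tan θ_B(1→2) = n₂/n₁ = tan 50.90° = 1.2305.
tan θ_B(2→3) = n₃/n₂ = tan 49.41° = 1.1671.
So n₃/n₁ = (n₂/n₁)(n₃/n₂) = 1.2305 × 1.1671 = 1.4362.
θ_B(1→3) = arctan(1.4362) = 55.15°.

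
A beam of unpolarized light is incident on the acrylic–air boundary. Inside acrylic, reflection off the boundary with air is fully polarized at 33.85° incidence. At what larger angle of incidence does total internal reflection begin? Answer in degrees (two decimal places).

From Brewster, n₂/n₁ = tan θ_B = tan 33.85° = 0.6707.
Then sin θ_c = n₂/n₁ = 0.6707, so θ_c = arcsin 0.6707 = 42.12°.

θ_c ≈ 42.12°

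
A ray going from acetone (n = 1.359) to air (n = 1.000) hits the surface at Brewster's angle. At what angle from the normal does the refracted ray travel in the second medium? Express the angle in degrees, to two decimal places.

θ_t ≈ 53.65°

tan θ_B = n₂/n₁ = 1.000/1.359 = 0.7358, so θ_B = 36.35°.
At Brewster's angle the reflected and refracted rays are perpendicular, so θ_t = 90° − θ_B = 90° − 36.35° = 53.65°.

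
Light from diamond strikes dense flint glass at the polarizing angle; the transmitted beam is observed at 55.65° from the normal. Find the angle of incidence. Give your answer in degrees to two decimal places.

Brewster's condition makes the reflected and refracted beams perpendicular: θ_B + θ_t = 90°.
θ_B = 90° − 55.65° = 34.35°.

θ_B ≈ 34.35°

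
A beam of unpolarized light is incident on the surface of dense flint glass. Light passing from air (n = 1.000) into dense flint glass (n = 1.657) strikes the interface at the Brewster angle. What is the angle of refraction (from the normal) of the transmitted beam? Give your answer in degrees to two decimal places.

θ_t ≈ 31.11°

tan θ_B = n₂/n₁ = 1.657/1.000 = 1.6570, so θ_B = 58.89°.
At Brewster's angle the reflected and refracted rays are perpendicular, so θ_t = 90° − θ_B = 90° − 58.89° = 31.11°.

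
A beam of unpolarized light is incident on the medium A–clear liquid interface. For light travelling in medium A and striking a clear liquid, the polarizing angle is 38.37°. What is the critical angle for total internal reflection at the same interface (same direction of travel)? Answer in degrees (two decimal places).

θ_c ≈ 52.35°

tan θ_B = n₂/n₁ = tan 38.37° = 0.7917.
Total internal reflection: sin θ_c = n₂/n₁ = 0.7917.
θ_c = arcsin(0.7917) = 52.35°.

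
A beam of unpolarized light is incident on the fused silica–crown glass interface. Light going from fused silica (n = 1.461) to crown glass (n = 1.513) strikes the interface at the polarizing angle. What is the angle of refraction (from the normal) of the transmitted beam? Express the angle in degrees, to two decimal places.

tan θ_B = n₂/n₁ = 1.513/1.461 = 1.0356, so θ_B = 46.00°.
The refracted ray is perpendicular to the reflected ray, so θ_t = 90° − θ_B = 44.00°.

θ_t ≈ 44.00°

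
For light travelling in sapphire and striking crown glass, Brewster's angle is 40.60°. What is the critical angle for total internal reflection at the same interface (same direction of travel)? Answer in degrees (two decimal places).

θ_c ≈ 58.99°

tan θ_B = n₂/n₁ = tan 40.60° = 0.8571.
Total internal reflection: sin θ_c = n₂/n₁ = 0.8571.
θ_c = arcsin(0.8571) = 58.99°.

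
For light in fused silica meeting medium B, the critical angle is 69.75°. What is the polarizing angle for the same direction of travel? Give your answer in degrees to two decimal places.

n₂/n₁ = sin θ_c = sin 69.75° = 0.9382.
tan θ_B equals the same ratio, so θ_B = arctan(0.9382) = 43.17°.

θ_B ≈ 43.17°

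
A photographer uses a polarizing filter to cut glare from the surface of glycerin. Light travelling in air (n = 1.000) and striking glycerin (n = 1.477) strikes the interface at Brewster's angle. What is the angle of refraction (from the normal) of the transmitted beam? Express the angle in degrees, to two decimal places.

First find Brewster's angle: tan θ_B = 1.477/1.000 = 1.4770, giving θ_B = 55.90°.
The refracted ray is perpendicular to the reflected ray, so θ_t = 90° − θ_B = 34.10°.

θ_t ≈ 34.10°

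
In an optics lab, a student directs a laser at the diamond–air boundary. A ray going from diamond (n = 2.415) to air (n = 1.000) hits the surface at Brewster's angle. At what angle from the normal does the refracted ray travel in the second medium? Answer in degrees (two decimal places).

First find Brewster's angle: tan θ_B = 1.000/2.415 = 0.4141, giving θ_B = 22.49°.
The refracted ray is perpendicular to the reflected ray, so θ_t = 90° − θ_B = 67.51°.

θ_t ≈ 67.51°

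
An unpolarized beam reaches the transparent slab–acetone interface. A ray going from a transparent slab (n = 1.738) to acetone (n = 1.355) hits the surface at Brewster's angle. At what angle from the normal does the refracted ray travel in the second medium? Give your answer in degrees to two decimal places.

tan θ_B = n₂/n₁ = 1.355/1.738 = 0.7796, so θ_B = 37.94°.
Since θ_B + θ_t = 90° at Brewster incidence, θ_t = 90° − 37.94° = 52.06°.

θ_t ≈ 52.06°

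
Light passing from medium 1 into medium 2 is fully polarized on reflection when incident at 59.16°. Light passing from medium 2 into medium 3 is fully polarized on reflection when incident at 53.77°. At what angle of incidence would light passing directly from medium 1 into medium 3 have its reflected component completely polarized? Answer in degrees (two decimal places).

θ_B ≈ 66.37°

Each Brewster angle gives a ratio: n₂/n₁ = tan 59.16° = 1.6749, n₃/n₂ = tan 53.77° = 1.3648.
Multiplying, n₃/n₁ = 1.6749 × 1.3648 = 2.2859, and θ_B(1→3) = arctan 2.2859 = 66.37°.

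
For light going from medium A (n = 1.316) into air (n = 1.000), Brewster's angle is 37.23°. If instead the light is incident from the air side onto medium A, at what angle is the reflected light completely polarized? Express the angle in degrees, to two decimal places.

θ_B' ≈ 52.77°

tan θ_B' = n₁/n₂ = 1/tan θ_B, so θ_B' = 90° − θ_B.
θ_B' = 90° − 37.23° = 52.77°.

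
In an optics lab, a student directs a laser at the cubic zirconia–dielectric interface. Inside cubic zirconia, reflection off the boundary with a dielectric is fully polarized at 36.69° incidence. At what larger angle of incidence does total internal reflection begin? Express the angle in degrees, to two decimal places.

θ_c ≈ 48.17°

tan θ_B = n₂/n₁ = tan 36.69° = 0.7451.
Total internal reflection: sin θ_c = n₂/n₁ = 0.7451.
θ_c = arcsin(0.7451) = 48.17°.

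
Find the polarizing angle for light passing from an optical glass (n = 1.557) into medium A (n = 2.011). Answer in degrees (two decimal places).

θ_B ≈ 52.25°

Brewster's condition: tan θ_B = n₂/n₁ = 2.011/1.557 = 1.2916.
So θ_B = arctan 1.2916 = 52.25°.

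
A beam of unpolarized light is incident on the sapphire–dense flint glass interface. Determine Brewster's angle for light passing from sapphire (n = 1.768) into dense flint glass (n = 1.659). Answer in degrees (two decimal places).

θ_B ≈ 43.18°

At Brewster's angle the reflected and refracted rays are perpendicular, which with Snell's law gives tan θ_B = n₂/n₁.
tan θ_B = n₂/n₁ = 1.659/1.768 = 0.9383.
So θ_B = arctan 0.9383 = 43.18°.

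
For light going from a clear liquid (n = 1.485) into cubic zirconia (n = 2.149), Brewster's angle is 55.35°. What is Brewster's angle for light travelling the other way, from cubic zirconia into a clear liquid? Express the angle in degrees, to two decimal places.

Reversing the direction swaps n₁ and n₂, so tan θ_B' = 1/tan θ_B and θ_B' = 90° − θ_B.
Hence θ_B' = 90° − 55.35° = 34.65°.

θ_B' ≈ 34.65°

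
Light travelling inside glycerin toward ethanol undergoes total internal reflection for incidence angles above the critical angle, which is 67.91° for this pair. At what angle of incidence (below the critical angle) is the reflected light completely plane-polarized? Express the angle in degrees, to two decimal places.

At the critical angle sin θ_c = n₂/n₁, giving n₂/n₁ = sin 67.91° = 0.9266.
Then tan θ_B = n₂/n₁ = 0.9266, so θ_B = arctan 0.9266 = 42.82°.

θ_B ≈ 42.82°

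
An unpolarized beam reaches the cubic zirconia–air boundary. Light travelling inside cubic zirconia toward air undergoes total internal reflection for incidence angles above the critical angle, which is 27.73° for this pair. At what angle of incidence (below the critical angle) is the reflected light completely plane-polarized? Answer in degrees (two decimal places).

At the critical angle sin θ_c = n₂/n₁, giving n₂/n₁ = sin 27.73° = 0.4653.
Then tan θ_B = n₂/n₁ = 0.4653, so θ_B = arctan 0.4653 = 24.95°.

θ_B ≈ 24.95°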